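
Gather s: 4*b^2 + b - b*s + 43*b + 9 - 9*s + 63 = 4*b^2 + 44*b + s*(-b - 9) + 72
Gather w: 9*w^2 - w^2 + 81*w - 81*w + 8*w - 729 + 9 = 8*w^2 + 8*w - 720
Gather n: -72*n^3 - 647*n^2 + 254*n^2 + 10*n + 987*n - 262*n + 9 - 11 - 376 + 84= -72*n^3 - 393*n^2 + 735*n - 294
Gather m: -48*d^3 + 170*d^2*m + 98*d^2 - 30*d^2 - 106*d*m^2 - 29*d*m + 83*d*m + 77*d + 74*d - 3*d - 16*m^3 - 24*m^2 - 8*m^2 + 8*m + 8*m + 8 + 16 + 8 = -48*d^3 + 68*d^2 + 148*d - 16*m^3 + m^2*(-106*d - 32) + m*(170*d^2 + 54*d + 16) + 32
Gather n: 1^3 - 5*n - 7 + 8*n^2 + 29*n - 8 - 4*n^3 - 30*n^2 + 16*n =-4*n^3 - 22*n^2 + 40*n - 14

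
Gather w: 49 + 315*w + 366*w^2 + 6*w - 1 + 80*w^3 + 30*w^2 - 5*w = 80*w^3 + 396*w^2 + 316*w + 48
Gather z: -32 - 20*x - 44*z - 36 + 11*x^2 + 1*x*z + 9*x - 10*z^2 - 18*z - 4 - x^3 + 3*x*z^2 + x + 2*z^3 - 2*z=-x^3 + 11*x^2 - 10*x + 2*z^3 + z^2*(3*x - 10) + z*(x - 64) - 72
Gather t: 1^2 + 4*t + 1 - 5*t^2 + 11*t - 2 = -5*t^2 + 15*t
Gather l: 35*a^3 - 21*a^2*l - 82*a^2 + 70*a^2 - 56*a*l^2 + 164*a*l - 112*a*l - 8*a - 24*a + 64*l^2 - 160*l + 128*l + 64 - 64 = 35*a^3 - 12*a^2 - 32*a + l^2*(64 - 56*a) + l*(-21*a^2 + 52*a - 32)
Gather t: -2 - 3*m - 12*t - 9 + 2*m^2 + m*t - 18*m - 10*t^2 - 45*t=2*m^2 - 21*m - 10*t^2 + t*(m - 57) - 11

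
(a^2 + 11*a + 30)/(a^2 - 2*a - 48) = (a + 5)/(a - 8)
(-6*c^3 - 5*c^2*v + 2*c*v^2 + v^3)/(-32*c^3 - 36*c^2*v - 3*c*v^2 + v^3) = (-6*c^2 + c*v + v^2)/(-32*c^2 - 4*c*v + v^2)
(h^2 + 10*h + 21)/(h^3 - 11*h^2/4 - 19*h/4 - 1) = 4*(h^2 + 10*h + 21)/(4*h^3 - 11*h^2 - 19*h - 4)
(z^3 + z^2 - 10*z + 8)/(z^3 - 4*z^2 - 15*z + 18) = (z^2 + 2*z - 8)/(z^2 - 3*z - 18)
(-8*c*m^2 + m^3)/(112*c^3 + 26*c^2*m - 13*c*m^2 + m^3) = -m^2/(14*c^2 + 5*c*m - m^2)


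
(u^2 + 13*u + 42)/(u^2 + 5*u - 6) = (u + 7)/(u - 1)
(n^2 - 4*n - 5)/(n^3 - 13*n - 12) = (n - 5)/(n^2 - n - 12)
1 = 1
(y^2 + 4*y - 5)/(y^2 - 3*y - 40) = (y - 1)/(y - 8)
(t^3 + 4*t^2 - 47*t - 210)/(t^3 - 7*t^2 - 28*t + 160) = (t^2 - t - 42)/(t^2 - 12*t + 32)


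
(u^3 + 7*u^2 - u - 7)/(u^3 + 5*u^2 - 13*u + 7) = (u + 1)/(u - 1)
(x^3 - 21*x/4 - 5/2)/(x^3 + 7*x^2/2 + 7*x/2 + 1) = (x - 5/2)/(x + 1)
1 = 1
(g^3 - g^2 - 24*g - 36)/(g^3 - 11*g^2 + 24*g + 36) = (g^2 + 5*g + 6)/(g^2 - 5*g - 6)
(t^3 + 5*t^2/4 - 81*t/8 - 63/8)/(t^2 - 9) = (8*t^2 + 34*t + 21)/(8*(t + 3))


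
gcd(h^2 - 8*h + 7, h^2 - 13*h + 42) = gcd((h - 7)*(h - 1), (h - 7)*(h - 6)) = h - 7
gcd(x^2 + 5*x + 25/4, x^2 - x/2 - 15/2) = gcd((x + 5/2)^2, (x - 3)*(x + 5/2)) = x + 5/2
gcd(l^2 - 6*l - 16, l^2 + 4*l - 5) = 1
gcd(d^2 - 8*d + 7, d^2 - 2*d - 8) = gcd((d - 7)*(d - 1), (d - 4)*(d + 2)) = 1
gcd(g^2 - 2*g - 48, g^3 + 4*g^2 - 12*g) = g + 6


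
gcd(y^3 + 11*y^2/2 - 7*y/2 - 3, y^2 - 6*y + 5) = y - 1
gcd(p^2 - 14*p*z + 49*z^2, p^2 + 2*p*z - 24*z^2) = 1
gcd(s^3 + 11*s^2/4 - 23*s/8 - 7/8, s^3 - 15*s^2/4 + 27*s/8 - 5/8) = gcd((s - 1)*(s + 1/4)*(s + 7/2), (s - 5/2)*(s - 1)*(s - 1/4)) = s - 1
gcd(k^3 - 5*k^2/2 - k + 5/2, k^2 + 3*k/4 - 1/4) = k + 1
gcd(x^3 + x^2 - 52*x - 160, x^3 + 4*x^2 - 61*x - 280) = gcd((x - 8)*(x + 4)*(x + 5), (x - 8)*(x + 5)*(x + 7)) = x^2 - 3*x - 40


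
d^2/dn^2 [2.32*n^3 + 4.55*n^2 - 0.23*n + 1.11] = 13.92*n + 9.1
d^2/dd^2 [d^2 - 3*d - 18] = 2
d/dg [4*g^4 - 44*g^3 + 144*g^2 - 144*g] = 16*g^3 - 132*g^2 + 288*g - 144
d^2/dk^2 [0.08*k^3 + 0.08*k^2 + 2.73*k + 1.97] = 0.48*k + 0.16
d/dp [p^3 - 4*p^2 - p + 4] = 3*p^2 - 8*p - 1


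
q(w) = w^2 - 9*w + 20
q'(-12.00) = -33.00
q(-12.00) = 272.00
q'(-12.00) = -33.00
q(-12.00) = 272.00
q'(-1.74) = -12.48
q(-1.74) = 38.69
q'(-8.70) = -26.40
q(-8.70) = 173.99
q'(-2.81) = -14.62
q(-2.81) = 53.19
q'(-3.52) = -16.04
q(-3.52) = 64.07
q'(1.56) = -5.88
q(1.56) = 8.39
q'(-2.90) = -14.80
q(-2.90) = 54.51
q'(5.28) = 1.56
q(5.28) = 0.36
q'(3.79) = -1.42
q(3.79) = 0.25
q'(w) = 2*w - 9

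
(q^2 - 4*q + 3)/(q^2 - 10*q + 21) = (q - 1)/(q - 7)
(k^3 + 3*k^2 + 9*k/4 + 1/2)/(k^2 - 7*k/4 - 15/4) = (4*k^3 + 12*k^2 + 9*k + 2)/(4*k^2 - 7*k - 15)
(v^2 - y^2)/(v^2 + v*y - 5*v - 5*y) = (v - y)/(v - 5)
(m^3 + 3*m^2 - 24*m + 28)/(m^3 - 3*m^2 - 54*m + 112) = (m - 2)/(m - 8)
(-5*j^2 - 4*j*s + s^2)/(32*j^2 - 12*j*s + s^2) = (-5*j^2 - 4*j*s + s^2)/(32*j^2 - 12*j*s + s^2)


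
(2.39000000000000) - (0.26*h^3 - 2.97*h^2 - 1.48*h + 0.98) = -0.26*h^3 + 2.97*h^2 + 1.48*h + 1.41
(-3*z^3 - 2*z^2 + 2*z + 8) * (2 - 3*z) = 9*z^4 - 10*z^2 - 20*z + 16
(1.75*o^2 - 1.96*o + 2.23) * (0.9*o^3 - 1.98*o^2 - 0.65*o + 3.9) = 1.575*o^5 - 5.229*o^4 + 4.7503*o^3 + 3.6836*o^2 - 9.0935*o + 8.697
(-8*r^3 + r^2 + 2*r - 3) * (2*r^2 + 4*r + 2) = -16*r^5 - 30*r^4 - 8*r^3 + 4*r^2 - 8*r - 6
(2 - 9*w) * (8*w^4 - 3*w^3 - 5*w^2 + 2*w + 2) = -72*w^5 + 43*w^4 + 39*w^3 - 28*w^2 - 14*w + 4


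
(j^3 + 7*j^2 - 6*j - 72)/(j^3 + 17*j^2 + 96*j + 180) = (j^2 + j - 12)/(j^2 + 11*j + 30)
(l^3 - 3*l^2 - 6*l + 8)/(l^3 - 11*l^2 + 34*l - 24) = (l + 2)/(l - 6)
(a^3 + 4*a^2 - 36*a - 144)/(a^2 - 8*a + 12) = (a^2 + 10*a + 24)/(a - 2)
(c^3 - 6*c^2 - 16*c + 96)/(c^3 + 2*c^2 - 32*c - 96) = (c - 4)/(c + 4)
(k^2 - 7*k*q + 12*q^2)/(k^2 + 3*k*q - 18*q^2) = (k - 4*q)/(k + 6*q)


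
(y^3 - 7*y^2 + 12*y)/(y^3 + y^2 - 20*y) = (y - 3)/(y + 5)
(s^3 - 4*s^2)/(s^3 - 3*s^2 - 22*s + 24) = s^2*(s - 4)/(s^3 - 3*s^2 - 22*s + 24)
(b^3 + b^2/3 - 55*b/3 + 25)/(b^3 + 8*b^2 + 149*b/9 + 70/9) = 3*(3*b^2 - 14*b + 15)/(9*b^2 + 27*b + 14)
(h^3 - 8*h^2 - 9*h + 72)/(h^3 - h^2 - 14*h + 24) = (h^2 - 5*h - 24)/(h^2 + 2*h - 8)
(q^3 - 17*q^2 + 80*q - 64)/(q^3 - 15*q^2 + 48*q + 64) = (q - 1)/(q + 1)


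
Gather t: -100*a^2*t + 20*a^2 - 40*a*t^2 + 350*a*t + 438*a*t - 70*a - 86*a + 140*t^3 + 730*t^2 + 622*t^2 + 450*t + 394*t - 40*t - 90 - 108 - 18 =20*a^2 - 156*a + 140*t^3 + t^2*(1352 - 40*a) + t*(-100*a^2 + 788*a + 804) - 216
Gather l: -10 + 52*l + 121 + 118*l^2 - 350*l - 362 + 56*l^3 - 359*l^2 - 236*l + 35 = 56*l^3 - 241*l^2 - 534*l - 216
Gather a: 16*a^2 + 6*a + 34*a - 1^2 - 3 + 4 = 16*a^2 + 40*a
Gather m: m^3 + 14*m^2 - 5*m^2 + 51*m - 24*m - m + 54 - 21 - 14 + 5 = m^3 + 9*m^2 + 26*m + 24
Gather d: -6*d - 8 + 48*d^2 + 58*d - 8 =48*d^2 + 52*d - 16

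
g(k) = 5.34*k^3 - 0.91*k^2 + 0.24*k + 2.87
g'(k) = 16.02*k^2 - 1.82*k + 0.24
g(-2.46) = -82.72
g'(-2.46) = 101.66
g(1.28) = 12.89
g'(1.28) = 24.16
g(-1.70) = -26.40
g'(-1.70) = 49.63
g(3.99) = 328.54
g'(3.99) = 248.02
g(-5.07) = -717.67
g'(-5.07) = 421.26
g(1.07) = 8.63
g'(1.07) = 16.63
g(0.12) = 2.89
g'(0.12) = 0.25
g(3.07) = 149.54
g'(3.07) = 145.64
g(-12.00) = -9358.57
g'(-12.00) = 2328.96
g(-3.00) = -150.22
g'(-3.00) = 149.88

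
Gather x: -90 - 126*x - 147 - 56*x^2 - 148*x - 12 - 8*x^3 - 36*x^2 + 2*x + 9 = -8*x^3 - 92*x^2 - 272*x - 240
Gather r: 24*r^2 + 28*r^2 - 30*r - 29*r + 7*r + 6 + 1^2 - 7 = 52*r^2 - 52*r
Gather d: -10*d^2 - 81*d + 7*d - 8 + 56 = -10*d^2 - 74*d + 48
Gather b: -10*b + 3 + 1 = 4 - 10*b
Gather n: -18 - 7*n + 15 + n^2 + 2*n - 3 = n^2 - 5*n - 6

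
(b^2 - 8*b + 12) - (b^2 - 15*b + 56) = 7*b - 44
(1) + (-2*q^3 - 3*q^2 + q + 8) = -2*q^3 - 3*q^2 + q + 9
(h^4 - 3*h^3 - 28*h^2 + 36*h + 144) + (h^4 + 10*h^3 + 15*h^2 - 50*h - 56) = 2*h^4 + 7*h^3 - 13*h^2 - 14*h + 88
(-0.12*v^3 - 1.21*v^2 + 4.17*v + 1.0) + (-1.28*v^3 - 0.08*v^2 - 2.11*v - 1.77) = -1.4*v^3 - 1.29*v^2 + 2.06*v - 0.77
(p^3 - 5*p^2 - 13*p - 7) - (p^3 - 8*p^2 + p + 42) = 3*p^2 - 14*p - 49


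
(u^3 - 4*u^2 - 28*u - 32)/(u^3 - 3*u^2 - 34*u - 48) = (u + 2)/(u + 3)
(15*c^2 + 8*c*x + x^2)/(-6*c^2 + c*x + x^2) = (5*c + x)/(-2*c + x)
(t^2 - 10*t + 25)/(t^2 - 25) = (t - 5)/(t + 5)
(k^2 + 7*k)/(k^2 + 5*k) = (k + 7)/(k + 5)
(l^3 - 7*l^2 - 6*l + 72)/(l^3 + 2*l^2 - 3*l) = (l^2 - 10*l + 24)/(l*(l - 1))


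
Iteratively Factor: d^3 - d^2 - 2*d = (d - 2)*(d^2 + d) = (d - 2)*(d + 1)*(d)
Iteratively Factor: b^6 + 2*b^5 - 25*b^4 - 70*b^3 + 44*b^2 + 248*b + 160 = (b - 2)*(b^5 + 4*b^4 - 17*b^3 - 104*b^2 - 164*b - 80) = (b - 2)*(b + 2)*(b^4 + 2*b^3 - 21*b^2 - 62*b - 40) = (b - 2)*(b + 1)*(b + 2)*(b^3 + b^2 - 22*b - 40) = (b - 5)*(b - 2)*(b + 1)*(b + 2)*(b^2 + 6*b + 8) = (b - 5)*(b - 2)*(b + 1)*(b + 2)^2*(b + 4)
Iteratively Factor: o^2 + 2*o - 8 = (o - 2)*(o + 4)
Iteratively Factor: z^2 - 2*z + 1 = (z - 1)*(z - 1)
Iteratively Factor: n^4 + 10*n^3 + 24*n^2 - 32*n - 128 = (n + 4)*(n^3 + 6*n^2 - 32) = (n + 4)^2*(n^2 + 2*n - 8) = (n - 2)*(n + 4)^2*(n + 4)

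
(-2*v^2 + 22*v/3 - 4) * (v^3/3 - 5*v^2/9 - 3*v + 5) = -2*v^5/3 + 32*v^4/9 + 16*v^3/27 - 268*v^2/9 + 146*v/3 - 20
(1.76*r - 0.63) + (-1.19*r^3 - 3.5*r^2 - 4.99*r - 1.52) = -1.19*r^3 - 3.5*r^2 - 3.23*r - 2.15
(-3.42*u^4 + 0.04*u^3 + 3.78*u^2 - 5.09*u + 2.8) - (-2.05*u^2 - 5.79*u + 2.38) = -3.42*u^4 + 0.04*u^3 + 5.83*u^2 + 0.7*u + 0.42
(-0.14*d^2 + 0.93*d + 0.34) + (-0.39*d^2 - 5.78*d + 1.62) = -0.53*d^2 - 4.85*d + 1.96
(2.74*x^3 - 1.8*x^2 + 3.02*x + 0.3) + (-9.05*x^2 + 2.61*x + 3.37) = 2.74*x^3 - 10.85*x^2 + 5.63*x + 3.67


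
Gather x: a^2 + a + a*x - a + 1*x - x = a^2 + a*x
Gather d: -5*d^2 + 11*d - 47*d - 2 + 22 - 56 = -5*d^2 - 36*d - 36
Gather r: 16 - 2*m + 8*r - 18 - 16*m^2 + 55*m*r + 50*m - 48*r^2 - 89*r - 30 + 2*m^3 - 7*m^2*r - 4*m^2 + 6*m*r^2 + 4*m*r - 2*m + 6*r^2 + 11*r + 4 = 2*m^3 - 20*m^2 + 46*m + r^2*(6*m - 42) + r*(-7*m^2 + 59*m - 70) - 28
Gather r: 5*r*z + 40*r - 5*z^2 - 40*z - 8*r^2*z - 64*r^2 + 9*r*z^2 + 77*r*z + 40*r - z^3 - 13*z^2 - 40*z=r^2*(-8*z - 64) + r*(9*z^2 + 82*z + 80) - z^3 - 18*z^2 - 80*z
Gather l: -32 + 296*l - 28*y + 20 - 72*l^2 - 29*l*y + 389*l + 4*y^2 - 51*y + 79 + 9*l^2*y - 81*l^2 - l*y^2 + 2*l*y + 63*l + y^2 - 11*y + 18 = l^2*(9*y - 153) + l*(-y^2 - 27*y + 748) + 5*y^2 - 90*y + 85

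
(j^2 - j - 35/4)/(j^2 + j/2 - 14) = (j + 5/2)/(j + 4)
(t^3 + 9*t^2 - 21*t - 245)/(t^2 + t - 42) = (t^2 + 2*t - 35)/(t - 6)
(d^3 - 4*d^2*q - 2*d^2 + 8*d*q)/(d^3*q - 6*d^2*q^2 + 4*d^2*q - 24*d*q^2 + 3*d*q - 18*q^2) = d*(d^2 - 4*d*q - 2*d + 8*q)/(q*(d^3 - 6*d^2*q + 4*d^2 - 24*d*q + 3*d - 18*q))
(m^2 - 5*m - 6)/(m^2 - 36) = (m + 1)/(m + 6)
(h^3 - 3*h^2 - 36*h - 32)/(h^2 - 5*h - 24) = (h^2 + 5*h + 4)/(h + 3)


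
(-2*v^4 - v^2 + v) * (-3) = 6*v^4 + 3*v^2 - 3*v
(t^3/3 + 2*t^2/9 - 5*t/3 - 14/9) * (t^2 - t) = t^5/3 - t^4/9 - 17*t^3/9 + t^2/9 + 14*t/9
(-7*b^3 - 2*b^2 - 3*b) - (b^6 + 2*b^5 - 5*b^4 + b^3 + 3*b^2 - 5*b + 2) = -b^6 - 2*b^5 + 5*b^4 - 8*b^3 - 5*b^2 + 2*b - 2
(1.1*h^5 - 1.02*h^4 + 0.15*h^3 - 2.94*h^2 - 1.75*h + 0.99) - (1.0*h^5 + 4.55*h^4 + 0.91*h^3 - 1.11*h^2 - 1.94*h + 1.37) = 0.1*h^5 - 5.57*h^4 - 0.76*h^3 - 1.83*h^2 + 0.19*h - 0.38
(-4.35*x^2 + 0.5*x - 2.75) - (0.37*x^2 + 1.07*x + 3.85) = -4.72*x^2 - 0.57*x - 6.6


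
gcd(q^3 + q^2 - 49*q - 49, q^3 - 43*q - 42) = q^2 - 6*q - 7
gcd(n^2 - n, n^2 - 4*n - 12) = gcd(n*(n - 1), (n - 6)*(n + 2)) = 1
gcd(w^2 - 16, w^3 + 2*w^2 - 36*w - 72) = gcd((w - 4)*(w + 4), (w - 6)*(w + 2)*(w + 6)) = 1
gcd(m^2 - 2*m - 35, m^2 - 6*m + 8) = 1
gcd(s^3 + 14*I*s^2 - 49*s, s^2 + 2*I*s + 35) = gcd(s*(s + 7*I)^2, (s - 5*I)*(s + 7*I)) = s + 7*I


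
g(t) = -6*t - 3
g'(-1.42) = -6.00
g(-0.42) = -0.48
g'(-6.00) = -6.00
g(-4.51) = 24.06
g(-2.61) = 12.66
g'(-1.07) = -6.00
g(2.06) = -15.36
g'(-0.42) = -6.00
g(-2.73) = 13.38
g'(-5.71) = -6.00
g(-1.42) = 5.52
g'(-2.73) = -6.00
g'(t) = -6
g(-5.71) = 31.26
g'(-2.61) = -6.00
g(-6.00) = 33.00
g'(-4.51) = -6.00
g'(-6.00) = -6.00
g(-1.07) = 3.42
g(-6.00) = 33.00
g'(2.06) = -6.00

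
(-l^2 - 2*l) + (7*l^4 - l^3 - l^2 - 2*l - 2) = 7*l^4 - l^3 - 2*l^2 - 4*l - 2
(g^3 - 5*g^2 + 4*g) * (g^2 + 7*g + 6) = g^5 + 2*g^4 - 25*g^3 - 2*g^2 + 24*g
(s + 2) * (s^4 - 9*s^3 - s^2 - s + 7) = s^5 - 7*s^4 - 19*s^3 - 3*s^2 + 5*s + 14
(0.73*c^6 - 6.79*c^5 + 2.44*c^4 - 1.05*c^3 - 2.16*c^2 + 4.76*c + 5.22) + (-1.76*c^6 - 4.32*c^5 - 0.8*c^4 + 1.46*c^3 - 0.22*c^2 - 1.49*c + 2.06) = -1.03*c^6 - 11.11*c^5 + 1.64*c^4 + 0.41*c^3 - 2.38*c^2 + 3.27*c + 7.28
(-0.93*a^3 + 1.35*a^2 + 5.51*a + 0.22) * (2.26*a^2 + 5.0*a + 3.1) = -2.1018*a^5 - 1.599*a^4 + 16.3196*a^3 + 32.2322*a^2 + 18.181*a + 0.682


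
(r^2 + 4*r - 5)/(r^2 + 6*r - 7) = (r + 5)/(r + 7)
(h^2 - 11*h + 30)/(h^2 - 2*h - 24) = (h - 5)/(h + 4)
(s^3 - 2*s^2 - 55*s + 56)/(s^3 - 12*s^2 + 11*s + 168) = (s^2 + 6*s - 7)/(s^2 - 4*s - 21)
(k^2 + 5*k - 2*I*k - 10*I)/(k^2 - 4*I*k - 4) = (k + 5)/(k - 2*I)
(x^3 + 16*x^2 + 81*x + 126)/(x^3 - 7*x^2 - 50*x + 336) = (x^2 + 9*x + 18)/(x^2 - 14*x + 48)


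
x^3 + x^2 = x^2*(x + 1)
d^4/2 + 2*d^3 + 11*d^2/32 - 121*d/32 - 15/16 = (d/2 + 1)*(d - 5/4)*(d + 1/4)*(d + 3)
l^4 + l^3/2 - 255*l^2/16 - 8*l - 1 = (l - 4)*(l + 1/4)^2*(l + 4)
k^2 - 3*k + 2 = (k - 2)*(k - 1)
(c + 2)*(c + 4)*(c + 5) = c^3 + 11*c^2 + 38*c + 40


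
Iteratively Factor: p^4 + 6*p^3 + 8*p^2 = (p)*(p^3 + 6*p^2 + 8*p) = p*(p + 4)*(p^2 + 2*p) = p^2*(p + 4)*(p + 2)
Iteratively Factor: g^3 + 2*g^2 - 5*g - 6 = (g - 2)*(g^2 + 4*g + 3) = (g - 2)*(g + 3)*(g + 1)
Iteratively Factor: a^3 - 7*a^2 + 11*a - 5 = (a - 5)*(a^2 - 2*a + 1) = (a - 5)*(a - 1)*(a - 1)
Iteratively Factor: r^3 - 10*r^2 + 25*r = (r - 5)*(r^2 - 5*r) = (r - 5)^2*(r)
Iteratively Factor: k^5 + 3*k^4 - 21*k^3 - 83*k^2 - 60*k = (k + 4)*(k^4 - k^3 - 17*k^2 - 15*k) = (k - 5)*(k + 4)*(k^3 + 4*k^2 + 3*k) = (k - 5)*(k + 1)*(k + 4)*(k^2 + 3*k) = k*(k - 5)*(k + 1)*(k + 4)*(k + 3)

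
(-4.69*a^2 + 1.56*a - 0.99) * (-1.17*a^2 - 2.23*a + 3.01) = 5.4873*a^4 + 8.6335*a^3 - 16.4374*a^2 + 6.9033*a - 2.9799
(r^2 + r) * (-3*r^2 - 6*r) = -3*r^4 - 9*r^3 - 6*r^2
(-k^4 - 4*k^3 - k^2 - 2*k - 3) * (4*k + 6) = -4*k^5 - 22*k^4 - 28*k^3 - 14*k^2 - 24*k - 18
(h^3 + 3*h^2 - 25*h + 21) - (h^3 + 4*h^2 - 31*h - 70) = -h^2 + 6*h + 91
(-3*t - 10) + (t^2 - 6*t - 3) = t^2 - 9*t - 13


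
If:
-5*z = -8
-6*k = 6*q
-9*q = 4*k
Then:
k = 0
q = 0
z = 8/5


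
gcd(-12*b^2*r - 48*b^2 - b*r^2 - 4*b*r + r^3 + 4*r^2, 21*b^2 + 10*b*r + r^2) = 3*b + r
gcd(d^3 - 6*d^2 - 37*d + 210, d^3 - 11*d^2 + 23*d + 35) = d^2 - 12*d + 35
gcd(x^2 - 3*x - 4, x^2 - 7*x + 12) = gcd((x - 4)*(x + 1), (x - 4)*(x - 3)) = x - 4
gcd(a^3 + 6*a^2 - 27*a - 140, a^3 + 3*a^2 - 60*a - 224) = a^2 + 11*a + 28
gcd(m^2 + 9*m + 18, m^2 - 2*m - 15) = m + 3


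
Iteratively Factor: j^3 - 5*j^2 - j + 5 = (j - 5)*(j^2 - 1) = (j - 5)*(j - 1)*(j + 1)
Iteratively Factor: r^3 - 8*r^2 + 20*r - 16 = (r - 2)*(r^2 - 6*r + 8) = (r - 4)*(r - 2)*(r - 2)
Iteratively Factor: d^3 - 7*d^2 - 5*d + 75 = (d - 5)*(d^2 - 2*d - 15) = (d - 5)*(d + 3)*(d - 5)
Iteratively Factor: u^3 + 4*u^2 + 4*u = (u + 2)*(u^2 + 2*u) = (u + 2)^2*(u)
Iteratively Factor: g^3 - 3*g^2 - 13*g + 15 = (g + 3)*(g^2 - 6*g + 5) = (g - 5)*(g + 3)*(g - 1)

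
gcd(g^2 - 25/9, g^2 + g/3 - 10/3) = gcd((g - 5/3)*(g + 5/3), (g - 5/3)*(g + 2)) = g - 5/3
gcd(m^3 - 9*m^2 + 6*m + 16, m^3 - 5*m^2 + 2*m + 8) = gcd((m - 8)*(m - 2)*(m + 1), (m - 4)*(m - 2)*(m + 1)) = m^2 - m - 2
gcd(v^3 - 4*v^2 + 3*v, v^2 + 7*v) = v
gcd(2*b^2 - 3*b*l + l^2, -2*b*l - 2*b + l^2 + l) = 2*b - l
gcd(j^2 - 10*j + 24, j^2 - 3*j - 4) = j - 4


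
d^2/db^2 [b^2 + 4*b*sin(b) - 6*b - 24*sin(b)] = -4*b*sin(b) + 24*sin(b) + 8*cos(b) + 2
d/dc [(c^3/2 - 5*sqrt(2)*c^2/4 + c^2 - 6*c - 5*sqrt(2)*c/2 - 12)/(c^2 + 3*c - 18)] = (2*c^4 + 12*c^3 - 72*c^2 - 5*sqrt(2)*c^2 - 48*c + 180*sqrt(2)*c + 180*sqrt(2) + 576)/(4*(c^4 + 6*c^3 - 27*c^2 - 108*c + 324))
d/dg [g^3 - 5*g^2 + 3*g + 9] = 3*g^2 - 10*g + 3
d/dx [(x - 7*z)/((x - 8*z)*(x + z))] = ((-x + 7*z)*(x - 8*z) + (-x + 7*z)*(x + z) + (x - 8*z)*(x + z))/((x - 8*z)^2*(x + z)^2)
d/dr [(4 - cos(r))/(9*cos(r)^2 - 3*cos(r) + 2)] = (-9*cos(r)^2 + 72*cos(r) - 10)*sin(r)/(9*sin(r)^2 + 3*cos(r) - 11)^2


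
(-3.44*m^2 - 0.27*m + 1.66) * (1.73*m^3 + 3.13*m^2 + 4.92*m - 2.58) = -5.9512*m^5 - 11.2343*m^4 - 14.8981*m^3 + 12.7426*m^2 + 8.8638*m - 4.2828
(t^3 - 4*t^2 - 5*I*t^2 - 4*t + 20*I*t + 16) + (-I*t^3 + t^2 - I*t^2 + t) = t^3 - I*t^3 - 3*t^2 - 6*I*t^2 - 3*t + 20*I*t + 16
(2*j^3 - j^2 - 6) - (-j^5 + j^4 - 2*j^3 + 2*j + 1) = j^5 - j^4 + 4*j^3 - j^2 - 2*j - 7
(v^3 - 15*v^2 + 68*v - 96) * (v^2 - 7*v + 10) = v^5 - 22*v^4 + 183*v^3 - 722*v^2 + 1352*v - 960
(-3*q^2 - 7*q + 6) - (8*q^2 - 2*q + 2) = -11*q^2 - 5*q + 4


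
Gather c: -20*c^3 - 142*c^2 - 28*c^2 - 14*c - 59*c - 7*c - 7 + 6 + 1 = -20*c^3 - 170*c^2 - 80*c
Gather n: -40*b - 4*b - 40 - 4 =-44*b - 44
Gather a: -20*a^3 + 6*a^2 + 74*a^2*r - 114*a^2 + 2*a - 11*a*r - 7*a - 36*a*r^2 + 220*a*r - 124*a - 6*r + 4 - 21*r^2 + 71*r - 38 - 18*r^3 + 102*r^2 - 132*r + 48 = -20*a^3 + a^2*(74*r - 108) + a*(-36*r^2 + 209*r - 129) - 18*r^3 + 81*r^2 - 67*r + 14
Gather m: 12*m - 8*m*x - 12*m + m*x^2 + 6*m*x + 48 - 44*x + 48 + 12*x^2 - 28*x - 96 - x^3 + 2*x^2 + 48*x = m*(x^2 - 2*x) - x^3 + 14*x^2 - 24*x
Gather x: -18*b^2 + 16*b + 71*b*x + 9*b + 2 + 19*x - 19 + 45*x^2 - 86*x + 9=-18*b^2 + 25*b + 45*x^2 + x*(71*b - 67) - 8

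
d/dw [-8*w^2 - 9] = -16*w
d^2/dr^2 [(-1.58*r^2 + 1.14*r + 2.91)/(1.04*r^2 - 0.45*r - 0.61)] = (0.987168000000002*r^3 + 12.870624*r^2 - 3.831984*r + 3.069062)/(1.124864*r^6 - 1.46016*r^5 - 1.347528*r^4 + 1.621755*r^3 + 0.790377*r^2 - 0.502335*r - 0.226981)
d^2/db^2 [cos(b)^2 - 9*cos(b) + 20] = 9*cos(b) - 2*cos(2*b)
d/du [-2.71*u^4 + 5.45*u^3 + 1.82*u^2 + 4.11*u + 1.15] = -10.84*u^3 + 16.35*u^2 + 3.64*u + 4.11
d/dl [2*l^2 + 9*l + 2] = 4*l + 9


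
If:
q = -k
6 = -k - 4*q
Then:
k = 2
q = -2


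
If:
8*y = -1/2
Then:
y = -1/16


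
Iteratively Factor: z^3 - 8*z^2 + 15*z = (z - 5)*(z^2 - 3*z) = (z - 5)*(z - 3)*(z)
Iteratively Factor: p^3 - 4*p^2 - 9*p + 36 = (p - 4)*(p^2 - 9) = (p - 4)*(p + 3)*(p - 3)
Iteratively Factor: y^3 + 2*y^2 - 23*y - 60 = (y + 4)*(y^2 - 2*y - 15) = (y + 3)*(y + 4)*(y - 5)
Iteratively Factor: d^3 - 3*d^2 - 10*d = (d - 5)*(d^2 + 2*d) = (d - 5)*(d + 2)*(d)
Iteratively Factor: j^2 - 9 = (j + 3)*(j - 3)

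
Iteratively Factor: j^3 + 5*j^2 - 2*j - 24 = (j + 4)*(j^2 + j - 6) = (j + 3)*(j + 4)*(j - 2)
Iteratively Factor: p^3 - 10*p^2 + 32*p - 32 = (p - 4)*(p^2 - 6*p + 8) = (p - 4)^2*(p - 2)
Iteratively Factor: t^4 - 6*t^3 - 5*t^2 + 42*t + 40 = (t - 4)*(t^3 - 2*t^2 - 13*t - 10) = (t - 4)*(t + 2)*(t^2 - 4*t - 5) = (t - 5)*(t - 4)*(t + 2)*(t + 1)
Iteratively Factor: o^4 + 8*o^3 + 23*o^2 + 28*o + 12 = (o + 2)*(o^3 + 6*o^2 + 11*o + 6) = (o + 2)*(o + 3)*(o^2 + 3*o + 2) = (o + 1)*(o + 2)*(o + 3)*(o + 2)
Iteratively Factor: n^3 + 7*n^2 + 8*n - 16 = (n + 4)*(n^2 + 3*n - 4) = (n - 1)*(n + 4)*(n + 4)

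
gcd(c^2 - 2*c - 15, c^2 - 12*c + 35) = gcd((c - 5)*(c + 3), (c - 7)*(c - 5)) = c - 5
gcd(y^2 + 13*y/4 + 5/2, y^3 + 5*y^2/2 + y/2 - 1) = y + 2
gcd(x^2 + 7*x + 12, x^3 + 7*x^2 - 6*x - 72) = x + 4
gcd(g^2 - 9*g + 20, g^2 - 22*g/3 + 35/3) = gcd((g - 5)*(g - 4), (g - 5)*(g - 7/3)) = g - 5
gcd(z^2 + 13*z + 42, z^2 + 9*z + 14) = z + 7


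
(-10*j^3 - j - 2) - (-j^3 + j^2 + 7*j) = -9*j^3 - j^2 - 8*j - 2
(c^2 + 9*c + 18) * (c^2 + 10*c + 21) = c^4 + 19*c^3 + 129*c^2 + 369*c + 378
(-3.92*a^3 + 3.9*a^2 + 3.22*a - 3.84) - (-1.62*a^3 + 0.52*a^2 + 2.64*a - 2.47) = -2.3*a^3 + 3.38*a^2 + 0.58*a - 1.37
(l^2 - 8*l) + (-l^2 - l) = -9*l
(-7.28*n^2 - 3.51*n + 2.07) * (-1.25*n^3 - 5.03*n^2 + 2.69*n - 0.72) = 9.1*n^5 + 41.0059*n^4 - 4.5154*n^3 - 14.6124*n^2 + 8.0955*n - 1.4904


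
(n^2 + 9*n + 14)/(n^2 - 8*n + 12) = (n^2 + 9*n + 14)/(n^2 - 8*n + 12)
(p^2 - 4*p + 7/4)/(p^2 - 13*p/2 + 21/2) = (p - 1/2)/(p - 3)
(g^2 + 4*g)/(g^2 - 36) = g*(g + 4)/(g^2 - 36)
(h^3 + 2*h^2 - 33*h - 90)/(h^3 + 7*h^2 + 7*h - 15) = (h - 6)/(h - 1)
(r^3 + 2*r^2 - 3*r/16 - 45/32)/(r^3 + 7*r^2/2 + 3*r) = (r^2 + r/2 - 15/16)/(r*(r + 2))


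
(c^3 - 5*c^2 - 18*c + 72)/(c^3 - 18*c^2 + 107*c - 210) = (c^2 + c - 12)/(c^2 - 12*c + 35)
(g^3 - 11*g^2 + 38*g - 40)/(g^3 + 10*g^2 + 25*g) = (g^3 - 11*g^2 + 38*g - 40)/(g*(g^2 + 10*g + 25))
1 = 1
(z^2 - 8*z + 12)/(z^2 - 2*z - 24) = (z - 2)/(z + 4)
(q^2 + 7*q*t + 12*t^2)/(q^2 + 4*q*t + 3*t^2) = (q + 4*t)/(q + t)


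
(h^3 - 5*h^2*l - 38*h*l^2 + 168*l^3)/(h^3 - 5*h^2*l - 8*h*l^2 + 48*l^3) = (h^2 - h*l - 42*l^2)/(h^2 - h*l - 12*l^2)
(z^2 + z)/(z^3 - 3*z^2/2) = 2*(z + 1)/(z*(2*z - 3))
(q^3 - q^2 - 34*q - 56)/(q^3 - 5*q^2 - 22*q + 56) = (q + 2)/(q - 2)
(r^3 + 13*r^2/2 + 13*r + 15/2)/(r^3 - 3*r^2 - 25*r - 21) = (r + 5/2)/(r - 7)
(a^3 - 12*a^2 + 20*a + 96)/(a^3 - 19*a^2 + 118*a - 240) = (a + 2)/(a - 5)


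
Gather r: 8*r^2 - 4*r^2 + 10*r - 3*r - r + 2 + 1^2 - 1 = 4*r^2 + 6*r + 2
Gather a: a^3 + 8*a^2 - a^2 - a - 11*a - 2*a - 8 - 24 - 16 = a^3 + 7*a^2 - 14*a - 48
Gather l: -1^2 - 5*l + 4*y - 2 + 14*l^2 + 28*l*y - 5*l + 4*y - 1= 14*l^2 + l*(28*y - 10) + 8*y - 4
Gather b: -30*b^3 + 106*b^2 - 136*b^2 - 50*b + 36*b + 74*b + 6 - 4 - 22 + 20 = -30*b^3 - 30*b^2 + 60*b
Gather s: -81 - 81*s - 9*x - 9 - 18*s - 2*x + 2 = -99*s - 11*x - 88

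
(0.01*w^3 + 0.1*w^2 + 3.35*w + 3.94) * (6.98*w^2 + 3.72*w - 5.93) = 0.0698*w^5 + 0.7352*w^4 + 23.6957*w^3 + 39.3702*w^2 - 5.2087*w - 23.3642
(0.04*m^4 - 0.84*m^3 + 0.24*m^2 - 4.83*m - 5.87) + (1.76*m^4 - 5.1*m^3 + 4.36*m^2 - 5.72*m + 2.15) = 1.8*m^4 - 5.94*m^3 + 4.6*m^2 - 10.55*m - 3.72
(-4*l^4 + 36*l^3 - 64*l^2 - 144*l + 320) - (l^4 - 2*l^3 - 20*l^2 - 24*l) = -5*l^4 + 38*l^3 - 44*l^2 - 120*l + 320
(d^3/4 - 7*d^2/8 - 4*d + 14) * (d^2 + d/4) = d^5/4 - 13*d^4/16 - 135*d^3/32 + 13*d^2 + 7*d/2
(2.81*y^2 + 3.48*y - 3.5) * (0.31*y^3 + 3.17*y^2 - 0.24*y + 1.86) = 0.8711*y^5 + 9.9865*y^4 + 9.2722*y^3 - 6.7036*y^2 + 7.3128*y - 6.51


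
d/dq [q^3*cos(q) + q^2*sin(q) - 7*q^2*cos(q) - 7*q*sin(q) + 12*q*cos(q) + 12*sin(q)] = -q^3*sin(q) + 7*q^2*sin(q) + 4*q^2*cos(q) - 10*q*sin(q) - 21*q*cos(q) - 7*sin(q) + 24*cos(q)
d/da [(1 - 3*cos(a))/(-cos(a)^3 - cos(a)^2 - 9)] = (5*cos(a)/2 + 3*cos(3*a)/2 - 27)*sin(a)/(cos(a)^3 + cos(a)^2 + 9)^2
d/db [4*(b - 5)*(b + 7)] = 8*b + 8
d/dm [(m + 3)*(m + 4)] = 2*m + 7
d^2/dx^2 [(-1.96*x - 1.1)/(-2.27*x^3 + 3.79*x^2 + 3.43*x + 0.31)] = (60.598104*x^5 - 33.156528*x^4 - 64.589296*x^3 + 59.965824*x^2 + 76.625616*x + 19.129864)/(11.697083*x^9 - 58.588473*x^8 + 44.79618*x^7 + 117.823778*x^6 - 51.685482*x^5 - 132.64338*x^4 - 63.878608*x^3 - 12.034014*x^2 - 0.988869*x - 0.029791)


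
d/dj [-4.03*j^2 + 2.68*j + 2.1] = 2.68 - 8.06*j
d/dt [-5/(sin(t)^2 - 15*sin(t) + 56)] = 5*(2*sin(t) - 15)*cos(t)/(sin(t)^2 - 15*sin(t) + 56)^2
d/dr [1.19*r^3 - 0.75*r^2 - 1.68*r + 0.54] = 3.57*r^2 - 1.5*r - 1.68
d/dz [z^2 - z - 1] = 2*z - 1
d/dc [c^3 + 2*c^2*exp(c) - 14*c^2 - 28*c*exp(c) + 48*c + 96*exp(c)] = 2*c^2*exp(c) + 3*c^2 - 24*c*exp(c) - 28*c + 68*exp(c) + 48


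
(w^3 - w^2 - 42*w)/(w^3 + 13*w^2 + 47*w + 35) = w*(w^2 - w - 42)/(w^3 + 13*w^2 + 47*w + 35)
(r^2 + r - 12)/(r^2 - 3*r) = (r + 4)/r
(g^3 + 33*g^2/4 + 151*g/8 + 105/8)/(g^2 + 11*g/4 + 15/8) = (4*g^2 + 27*g + 35)/(4*g + 5)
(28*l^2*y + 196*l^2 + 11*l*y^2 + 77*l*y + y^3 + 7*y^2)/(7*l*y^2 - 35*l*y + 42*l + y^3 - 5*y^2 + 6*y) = (4*l*y + 28*l + y^2 + 7*y)/(y^2 - 5*y + 6)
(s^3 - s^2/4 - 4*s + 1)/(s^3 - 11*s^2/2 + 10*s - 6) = (4*s^2 + 7*s - 2)/(2*(2*s^2 - 7*s + 6))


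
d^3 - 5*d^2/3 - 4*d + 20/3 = (d - 2)*(d - 5/3)*(d + 2)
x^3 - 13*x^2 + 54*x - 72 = (x - 6)*(x - 4)*(x - 3)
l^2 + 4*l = l*(l + 4)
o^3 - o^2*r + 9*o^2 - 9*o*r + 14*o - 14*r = (o + 2)*(o + 7)*(o - r)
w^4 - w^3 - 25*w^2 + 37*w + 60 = (w - 4)*(w - 3)*(w + 1)*(w + 5)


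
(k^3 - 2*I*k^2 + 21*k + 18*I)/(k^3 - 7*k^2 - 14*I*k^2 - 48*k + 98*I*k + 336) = (k^2 + 4*I*k - 3)/(k^2 - k*(7 + 8*I) + 56*I)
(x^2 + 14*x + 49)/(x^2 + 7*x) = (x + 7)/x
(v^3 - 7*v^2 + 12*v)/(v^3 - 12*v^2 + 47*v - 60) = v/(v - 5)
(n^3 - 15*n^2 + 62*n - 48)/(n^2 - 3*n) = (n^3 - 15*n^2 + 62*n - 48)/(n*(n - 3))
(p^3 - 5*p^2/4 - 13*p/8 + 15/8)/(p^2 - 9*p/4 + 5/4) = (8*p^2 - 2*p - 15)/(2*(4*p - 5))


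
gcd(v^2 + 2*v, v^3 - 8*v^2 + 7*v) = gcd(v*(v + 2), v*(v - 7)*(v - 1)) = v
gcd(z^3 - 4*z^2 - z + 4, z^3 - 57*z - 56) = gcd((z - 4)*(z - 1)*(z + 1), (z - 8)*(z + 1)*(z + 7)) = z + 1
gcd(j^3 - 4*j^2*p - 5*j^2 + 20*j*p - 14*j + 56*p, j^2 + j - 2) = j + 2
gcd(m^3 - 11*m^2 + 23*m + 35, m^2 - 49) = m - 7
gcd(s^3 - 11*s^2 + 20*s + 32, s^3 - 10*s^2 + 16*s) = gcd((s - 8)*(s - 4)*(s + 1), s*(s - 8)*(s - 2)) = s - 8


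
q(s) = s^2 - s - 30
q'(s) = 2*s - 1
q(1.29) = -29.63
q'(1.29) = 1.58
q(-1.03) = -27.91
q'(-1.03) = -3.06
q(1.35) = -29.53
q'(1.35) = 1.70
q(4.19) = -16.63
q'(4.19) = 7.38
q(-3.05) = -17.65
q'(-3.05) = -7.10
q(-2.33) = -22.24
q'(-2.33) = -5.66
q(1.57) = -29.11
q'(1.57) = 2.14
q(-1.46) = -26.41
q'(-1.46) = -3.92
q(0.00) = -30.00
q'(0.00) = -1.00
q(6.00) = 0.00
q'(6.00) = 11.00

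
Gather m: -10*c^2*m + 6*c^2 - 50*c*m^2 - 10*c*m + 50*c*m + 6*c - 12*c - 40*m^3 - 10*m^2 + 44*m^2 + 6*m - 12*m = 6*c^2 - 6*c - 40*m^3 + m^2*(34 - 50*c) + m*(-10*c^2 + 40*c - 6)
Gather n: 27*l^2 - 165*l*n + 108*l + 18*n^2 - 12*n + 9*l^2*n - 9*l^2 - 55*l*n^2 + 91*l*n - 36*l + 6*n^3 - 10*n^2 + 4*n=18*l^2 + 72*l + 6*n^3 + n^2*(8 - 55*l) + n*(9*l^2 - 74*l - 8)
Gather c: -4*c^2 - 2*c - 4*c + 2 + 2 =-4*c^2 - 6*c + 4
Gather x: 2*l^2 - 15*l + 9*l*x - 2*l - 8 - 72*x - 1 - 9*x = 2*l^2 - 17*l + x*(9*l - 81) - 9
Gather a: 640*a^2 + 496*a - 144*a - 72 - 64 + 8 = 640*a^2 + 352*a - 128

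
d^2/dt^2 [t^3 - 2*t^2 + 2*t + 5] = 6*t - 4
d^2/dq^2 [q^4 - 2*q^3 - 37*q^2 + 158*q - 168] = 12*q^2 - 12*q - 74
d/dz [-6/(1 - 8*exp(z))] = -48*exp(z)/(8*exp(z) - 1)^2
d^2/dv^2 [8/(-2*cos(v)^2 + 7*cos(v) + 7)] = 8*(-16*sin(v)^4 + 113*sin(v)^2 - 7*cos(v)/2 + 21*cos(3*v)/2 + 29)/(2*sin(v)^2 + 7*cos(v) + 5)^3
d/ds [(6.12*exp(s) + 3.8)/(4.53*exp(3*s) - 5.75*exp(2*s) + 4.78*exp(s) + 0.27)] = (-55.4472*exp(3*s) - 16.452*exp(2*s) + 43.7*exp(s) - 16.5116)*exp(s)/(20.5209*exp(6*s) - 52.095*exp(5*s) + 76.3693*exp(4*s) - 52.5238*exp(3*s) + 19.7434*exp(2*s) + 2.5812*exp(s) + 0.0729)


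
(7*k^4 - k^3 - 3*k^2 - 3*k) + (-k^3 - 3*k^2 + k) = 7*k^4 - 2*k^3 - 6*k^2 - 2*k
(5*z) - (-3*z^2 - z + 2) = 3*z^2 + 6*z - 2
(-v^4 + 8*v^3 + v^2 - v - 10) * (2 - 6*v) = 6*v^5 - 50*v^4 + 10*v^3 + 8*v^2 + 58*v - 20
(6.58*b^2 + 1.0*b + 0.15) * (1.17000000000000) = 7.6986*b^2 + 1.17*b + 0.1755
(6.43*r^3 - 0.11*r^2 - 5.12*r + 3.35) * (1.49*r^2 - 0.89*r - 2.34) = 9.5807*r^5 - 5.8866*r^4 - 22.5771*r^3 + 9.8057*r^2 + 8.9993*r - 7.839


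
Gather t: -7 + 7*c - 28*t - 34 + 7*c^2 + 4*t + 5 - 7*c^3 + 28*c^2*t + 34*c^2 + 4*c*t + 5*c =-7*c^3 + 41*c^2 + 12*c + t*(28*c^2 + 4*c - 24) - 36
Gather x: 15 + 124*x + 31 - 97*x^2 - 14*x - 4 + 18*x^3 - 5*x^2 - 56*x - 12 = 18*x^3 - 102*x^2 + 54*x + 30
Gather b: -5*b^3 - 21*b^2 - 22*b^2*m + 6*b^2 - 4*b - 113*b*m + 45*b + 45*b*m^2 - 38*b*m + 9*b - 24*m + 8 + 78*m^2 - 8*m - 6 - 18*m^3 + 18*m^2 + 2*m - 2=-5*b^3 + b^2*(-22*m - 15) + b*(45*m^2 - 151*m + 50) - 18*m^3 + 96*m^2 - 30*m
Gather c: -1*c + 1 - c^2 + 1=-c^2 - c + 2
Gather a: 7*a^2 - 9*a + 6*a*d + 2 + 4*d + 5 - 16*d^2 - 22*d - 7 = 7*a^2 + a*(6*d - 9) - 16*d^2 - 18*d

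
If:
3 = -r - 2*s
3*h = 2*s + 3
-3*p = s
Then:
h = 2*s/3 + 1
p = -s/3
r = -2*s - 3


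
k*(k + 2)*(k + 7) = k^3 + 9*k^2 + 14*k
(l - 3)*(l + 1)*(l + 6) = l^3 + 4*l^2 - 15*l - 18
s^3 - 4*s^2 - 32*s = s*(s - 8)*(s + 4)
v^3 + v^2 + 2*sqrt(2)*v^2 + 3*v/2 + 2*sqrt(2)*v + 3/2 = (v + 1)*(v + sqrt(2)/2)*(v + 3*sqrt(2)/2)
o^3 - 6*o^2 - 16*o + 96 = (o - 6)*(o - 4)*(o + 4)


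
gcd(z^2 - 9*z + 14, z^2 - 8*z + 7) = z - 7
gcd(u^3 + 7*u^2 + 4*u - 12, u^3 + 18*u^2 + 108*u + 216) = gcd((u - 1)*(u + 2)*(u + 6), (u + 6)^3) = u + 6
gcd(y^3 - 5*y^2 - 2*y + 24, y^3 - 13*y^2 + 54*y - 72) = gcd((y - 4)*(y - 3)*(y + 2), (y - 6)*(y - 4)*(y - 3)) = y^2 - 7*y + 12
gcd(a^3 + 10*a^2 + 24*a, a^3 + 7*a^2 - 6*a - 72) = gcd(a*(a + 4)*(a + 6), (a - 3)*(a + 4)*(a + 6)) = a^2 + 10*a + 24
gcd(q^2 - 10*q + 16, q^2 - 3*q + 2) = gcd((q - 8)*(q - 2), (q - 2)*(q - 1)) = q - 2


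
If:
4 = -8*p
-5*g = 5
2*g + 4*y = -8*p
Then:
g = -1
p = -1/2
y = 3/2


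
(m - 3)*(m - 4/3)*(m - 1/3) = m^3 - 14*m^2/3 + 49*m/9 - 4/3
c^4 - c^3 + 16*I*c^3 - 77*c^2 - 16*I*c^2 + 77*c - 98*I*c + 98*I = (c - 1)*(c + 2*I)*(c + 7*I)^2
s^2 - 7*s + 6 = (s - 6)*(s - 1)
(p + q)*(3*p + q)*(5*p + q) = 15*p^3 + 23*p^2*q + 9*p*q^2 + q^3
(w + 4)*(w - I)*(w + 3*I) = w^3 + 4*w^2 + 2*I*w^2 + 3*w + 8*I*w + 12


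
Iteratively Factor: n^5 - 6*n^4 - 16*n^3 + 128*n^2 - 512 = (n + 2)*(n^4 - 8*n^3 + 128*n - 256) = (n - 4)*(n + 2)*(n^3 - 4*n^2 - 16*n + 64) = (n - 4)*(n + 2)*(n + 4)*(n^2 - 8*n + 16) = (n - 4)^2*(n + 2)*(n + 4)*(n - 4)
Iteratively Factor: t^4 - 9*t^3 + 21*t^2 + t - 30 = (t + 1)*(t^3 - 10*t^2 + 31*t - 30) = (t - 3)*(t + 1)*(t^2 - 7*t + 10) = (t - 3)*(t - 2)*(t + 1)*(t - 5)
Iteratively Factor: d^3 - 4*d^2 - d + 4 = (d - 4)*(d^2 - 1) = (d - 4)*(d - 1)*(d + 1)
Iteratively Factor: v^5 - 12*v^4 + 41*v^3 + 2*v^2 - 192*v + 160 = (v - 4)*(v^4 - 8*v^3 + 9*v^2 + 38*v - 40) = (v - 5)*(v - 4)*(v^3 - 3*v^2 - 6*v + 8) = (v - 5)*(v - 4)^2*(v^2 + v - 2) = (v - 5)*(v - 4)^2*(v + 2)*(v - 1)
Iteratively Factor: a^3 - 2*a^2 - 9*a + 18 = (a - 2)*(a^2 - 9) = (a - 3)*(a - 2)*(a + 3)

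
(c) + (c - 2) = 2*c - 2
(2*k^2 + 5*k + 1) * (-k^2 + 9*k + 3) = -2*k^4 + 13*k^3 + 50*k^2 + 24*k + 3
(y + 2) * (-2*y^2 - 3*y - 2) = -2*y^3 - 7*y^2 - 8*y - 4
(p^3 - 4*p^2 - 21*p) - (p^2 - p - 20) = p^3 - 5*p^2 - 20*p + 20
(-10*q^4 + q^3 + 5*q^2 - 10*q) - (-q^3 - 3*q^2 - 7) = -10*q^4 + 2*q^3 + 8*q^2 - 10*q + 7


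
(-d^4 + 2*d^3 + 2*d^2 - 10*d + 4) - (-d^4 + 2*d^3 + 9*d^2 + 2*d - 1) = -7*d^2 - 12*d + 5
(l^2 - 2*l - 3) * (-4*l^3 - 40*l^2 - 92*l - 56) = -4*l^5 - 32*l^4 + 248*l^2 + 388*l + 168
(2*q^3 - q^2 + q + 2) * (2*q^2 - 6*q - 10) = 4*q^5 - 14*q^4 - 12*q^3 + 8*q^2 - 22*q - 20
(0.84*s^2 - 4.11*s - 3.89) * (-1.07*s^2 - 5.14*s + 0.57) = -0.8988*s^4 + 0.0801000000000007*s^3 + 25.7665*s^2 + 17.6519*s - 2.2173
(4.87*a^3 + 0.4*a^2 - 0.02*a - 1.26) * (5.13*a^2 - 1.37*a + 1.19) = 24.9831*a^5 - 4.6199*a^4 + 5.1447*a^3 - 5.9604*a^2 + 1.7024*a - 1.4994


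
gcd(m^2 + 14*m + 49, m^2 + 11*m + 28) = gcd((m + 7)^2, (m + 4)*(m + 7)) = m + 7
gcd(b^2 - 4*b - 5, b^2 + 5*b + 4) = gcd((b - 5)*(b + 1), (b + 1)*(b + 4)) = b + 1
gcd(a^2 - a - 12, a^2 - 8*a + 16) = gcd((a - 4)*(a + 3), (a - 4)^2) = a - 4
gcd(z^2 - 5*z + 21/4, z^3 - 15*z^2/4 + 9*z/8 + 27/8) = z - 3/2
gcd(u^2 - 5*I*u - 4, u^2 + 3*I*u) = 1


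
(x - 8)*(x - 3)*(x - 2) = x^3 - 13*x^2 + 46*x - 48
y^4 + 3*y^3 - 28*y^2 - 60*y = y*(y - 5)*(y + 2)*(y + 6)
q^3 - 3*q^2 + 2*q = q*(q - 2)*(q - 1)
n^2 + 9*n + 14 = (n + 2)*(n + 7)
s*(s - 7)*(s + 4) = s^3 - 3*s^2 - 28*s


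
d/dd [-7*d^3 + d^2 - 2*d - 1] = -21*d^2 + 2*d - 2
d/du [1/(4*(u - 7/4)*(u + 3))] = (-8*u - 5)/(16*u^4 + 40*u^3 - 143*u^2 - 210*u + 441)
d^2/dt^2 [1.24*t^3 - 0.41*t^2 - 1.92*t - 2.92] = 7.44*t - 0.82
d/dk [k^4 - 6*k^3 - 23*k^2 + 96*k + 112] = 4*k^3 - 18*k^2 - 46*k + 96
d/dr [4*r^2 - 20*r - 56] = 8*r - 20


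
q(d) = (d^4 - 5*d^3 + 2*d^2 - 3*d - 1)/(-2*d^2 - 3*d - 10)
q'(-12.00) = 15.35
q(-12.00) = -113.35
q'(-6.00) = 9.72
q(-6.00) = -38.52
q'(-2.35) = 6.84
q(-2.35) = -8.04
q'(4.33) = -1.13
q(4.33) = 0.51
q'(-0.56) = 1.21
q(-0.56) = -0.26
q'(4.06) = -0.88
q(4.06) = 0.78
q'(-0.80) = 2.00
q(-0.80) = -0.64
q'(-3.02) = 7.56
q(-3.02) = -12.89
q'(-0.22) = 0.49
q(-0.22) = 0.02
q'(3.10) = -0.09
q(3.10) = 1.24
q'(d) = (4*d + 3)*(d^4 - 5*d^3 + 2*d^2 - 3*d - 1)/(-2*d^2 - 3*d - 10)^2 + (4*d^3 - 15*d^2 + 4*d - 3)/(-2*d^2 - 3*d - 10)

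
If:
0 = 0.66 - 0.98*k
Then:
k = 0.67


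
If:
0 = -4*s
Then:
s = 0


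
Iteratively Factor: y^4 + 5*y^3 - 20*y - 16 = (y + 1)*(y^3 + 4*y^2 - 4*y - 16) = (y + 1)*(y + 4)*(y^2 - 4) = (y - 2)*(y + 1)*(y + 4)*(y + 2)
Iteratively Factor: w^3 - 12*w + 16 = (w - 2)*(w^2 + 2*w - 8) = (w - 2)^2*(w + 4)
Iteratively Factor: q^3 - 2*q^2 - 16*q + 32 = (q - 2)*(q^2 - 16) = (q - 2)*(q + 4)*(q - 4)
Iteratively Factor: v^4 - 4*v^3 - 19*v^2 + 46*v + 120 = (v + 3)*(v^3 - 7*v^2 + 2*v + 40) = (v - 5)*(v + 3)*(v^2 - 2*v - 8) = (v - 5)*(v - 4)*(v + 3)*(v + 2)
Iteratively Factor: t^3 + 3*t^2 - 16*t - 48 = (t + 3)*(t^2 - 16) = (t - 4)*(t + 3)*(t + 4)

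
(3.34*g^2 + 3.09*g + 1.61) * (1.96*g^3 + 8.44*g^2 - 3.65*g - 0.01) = 6.5464*g^5 + 34.246*g^4 + 17.0442*g^3 + 2.2765*g^2 - 5.9074*g - 0.0161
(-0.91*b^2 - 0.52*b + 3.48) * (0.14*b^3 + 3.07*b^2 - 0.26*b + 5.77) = -0.1274*b^5 - 2.8665*b^4 - 0.8726*b^3 + 5.5681*b^2 - 3.9052*b + 20.0796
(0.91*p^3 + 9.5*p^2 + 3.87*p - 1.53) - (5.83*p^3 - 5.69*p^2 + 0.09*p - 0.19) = -4.92*p^3 + 15.19*p^2 + 3.78*p - 1.34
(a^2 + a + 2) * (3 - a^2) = -a^4 - a^3 + a^2 + 3*a + 6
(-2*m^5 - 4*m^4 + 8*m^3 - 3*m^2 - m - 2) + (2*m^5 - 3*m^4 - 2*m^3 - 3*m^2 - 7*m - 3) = -7*m^4 + 6*m^3 - 6*m^2 - 8*m - 5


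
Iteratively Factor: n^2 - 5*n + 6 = (n - 2)*(n - 3)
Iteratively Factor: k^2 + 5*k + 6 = (k + 2)*(k + 3)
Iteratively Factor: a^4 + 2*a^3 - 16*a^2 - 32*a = (a + 2)*(a^3 - 16*a) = (a - 4)*(a + 2)*(a^2 + 4*a) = a*(a - 4)*(a + 2)*(a + 4)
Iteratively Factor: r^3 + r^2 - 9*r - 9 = (r + 1)*(r^2 - 9) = (r + 1)*(r + 3)*(r - 3)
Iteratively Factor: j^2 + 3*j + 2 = (j + 1)*(j + 2)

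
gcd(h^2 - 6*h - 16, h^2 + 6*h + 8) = h + 2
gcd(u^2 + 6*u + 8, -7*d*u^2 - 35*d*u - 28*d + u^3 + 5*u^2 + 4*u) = u + 4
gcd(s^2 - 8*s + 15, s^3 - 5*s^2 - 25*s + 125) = s - 5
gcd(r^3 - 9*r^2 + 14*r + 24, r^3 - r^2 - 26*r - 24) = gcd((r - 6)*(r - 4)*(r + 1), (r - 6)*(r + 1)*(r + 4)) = r^2 - 5*r - 6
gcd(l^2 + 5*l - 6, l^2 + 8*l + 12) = l + 6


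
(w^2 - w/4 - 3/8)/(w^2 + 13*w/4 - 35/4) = (8*w^2 - 2*w - 3)/(2*(4*w^2 + 13*w - 35))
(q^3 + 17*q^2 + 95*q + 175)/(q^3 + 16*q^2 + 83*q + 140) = (q + 5)/(q + 4)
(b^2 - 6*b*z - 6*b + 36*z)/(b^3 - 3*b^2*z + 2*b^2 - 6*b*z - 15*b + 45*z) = (b^2 - 6*b*z - 6*b + 36*z)/(b^3 - 3*b^2*z + 2*b^2 - 6*b*z - 15*b + 45*z)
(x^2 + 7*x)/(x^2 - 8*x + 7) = x*(x + 7)/(x^2 - 8*x + 7)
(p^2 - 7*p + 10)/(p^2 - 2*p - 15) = (p - 2)/(p + 3)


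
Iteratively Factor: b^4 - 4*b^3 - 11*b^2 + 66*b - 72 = (b - 3)*(b^3 - b^2 - 14*b + 24) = (b - 3)^2*(b^2 + 2*b - 8) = (b - 3)^2*(b + 4)*(b - 2)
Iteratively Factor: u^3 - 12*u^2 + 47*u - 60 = (u - 3)*(u^2 - 9*u + 20) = (u - 5)*(u - 3)*(u - 4)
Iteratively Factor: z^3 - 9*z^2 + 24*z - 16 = (z - 4)*(z^2 - 5*z + 4) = (z - 4)*(z - 1)*(z - 4)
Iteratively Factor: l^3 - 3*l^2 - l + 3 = (l - 3)*(l^2 - 1) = (l - 3)*(l + 1)*(l - 1)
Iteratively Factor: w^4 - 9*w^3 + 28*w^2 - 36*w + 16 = (w - 1)*(w^3 - 8*w^2 + 20*w - 16) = (w - 2)*(w - 1)*(w^2 - 6*w + 8) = (w - 2)^2*(w - 1)*(w - 4)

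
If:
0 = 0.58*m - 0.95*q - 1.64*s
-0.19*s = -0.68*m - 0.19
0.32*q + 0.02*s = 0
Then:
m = -0.31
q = 0.01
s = -0.11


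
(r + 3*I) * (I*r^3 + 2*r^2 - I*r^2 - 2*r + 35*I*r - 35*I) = I*r^4 - r^3 - I*r^3 + r^2 + 41*I*r^2 - 105*r - 41*I*r + 105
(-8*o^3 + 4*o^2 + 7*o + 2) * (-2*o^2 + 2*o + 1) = 16*o^5 - 24*o^4 - 14*o^3 + 14*o^2 + 11*o + 2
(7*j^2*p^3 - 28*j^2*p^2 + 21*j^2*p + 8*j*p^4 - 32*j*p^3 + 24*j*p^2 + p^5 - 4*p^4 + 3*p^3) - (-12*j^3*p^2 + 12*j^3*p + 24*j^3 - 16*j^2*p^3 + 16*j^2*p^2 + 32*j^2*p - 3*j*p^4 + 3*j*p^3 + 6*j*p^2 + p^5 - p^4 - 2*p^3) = 12*j^3*p^2 - 12*j^3*p - 24*j^3 + 23*j^2*p^3 - 44*j^2*p^2 - 11*j^2*p + 11*j*p^4 - 35*j*p^3 + 18*j*p^2 - 3*p^4 + 5*p^3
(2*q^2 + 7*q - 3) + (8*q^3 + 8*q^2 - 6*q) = 8*q^3 + 10*q^2 + q - 3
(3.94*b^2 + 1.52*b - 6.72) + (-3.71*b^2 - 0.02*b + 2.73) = 0.23*b^2 + 1.5*b - 3.99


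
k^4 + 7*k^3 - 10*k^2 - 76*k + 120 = (k - 2)^2*(k + 5)*(k + 6)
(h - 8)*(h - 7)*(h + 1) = h^3 - 14*h^2 + 41*h + 56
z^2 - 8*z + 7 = (z - 7)*(z - 1)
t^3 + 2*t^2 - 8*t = t*(t - 2)*(t + 4)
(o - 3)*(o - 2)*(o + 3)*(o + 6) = o^4 + 4*o^3 - 21*o^2 - 36*o + 108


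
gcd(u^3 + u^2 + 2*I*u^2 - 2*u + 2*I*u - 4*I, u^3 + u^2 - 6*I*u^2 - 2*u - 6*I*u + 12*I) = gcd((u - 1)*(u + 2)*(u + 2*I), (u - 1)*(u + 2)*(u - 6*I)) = u^2 + u - 2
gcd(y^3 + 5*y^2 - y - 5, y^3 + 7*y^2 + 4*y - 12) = y - 1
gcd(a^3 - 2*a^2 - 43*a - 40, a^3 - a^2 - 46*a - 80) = a^2 - 3*a - 40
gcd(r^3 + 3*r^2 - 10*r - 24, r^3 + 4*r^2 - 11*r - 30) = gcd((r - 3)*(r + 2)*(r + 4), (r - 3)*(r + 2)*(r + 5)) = r^2 - r - 6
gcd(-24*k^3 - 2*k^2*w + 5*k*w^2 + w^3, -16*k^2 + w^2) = 4*k + w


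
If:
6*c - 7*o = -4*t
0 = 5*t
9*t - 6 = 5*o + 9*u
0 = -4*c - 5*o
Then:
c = 0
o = 0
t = 0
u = -2/3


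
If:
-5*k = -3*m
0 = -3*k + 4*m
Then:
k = 0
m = 0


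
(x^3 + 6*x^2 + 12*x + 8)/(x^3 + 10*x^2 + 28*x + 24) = (x + 2)/(x + 6)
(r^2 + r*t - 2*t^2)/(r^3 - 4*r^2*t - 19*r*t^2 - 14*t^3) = (r - t)/(r^2 - 6*r*t - 7*t^2)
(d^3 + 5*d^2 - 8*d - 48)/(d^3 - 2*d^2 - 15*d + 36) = (d + 4)/(d - 3)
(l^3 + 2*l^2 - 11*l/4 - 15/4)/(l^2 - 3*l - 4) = (l^2 + l - 15/4)/(l - 4)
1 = 1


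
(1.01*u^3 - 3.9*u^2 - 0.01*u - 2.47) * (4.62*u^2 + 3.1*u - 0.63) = 4.6662*u^5 - 14.887*u^4 - 12.7725*u^3 - 8.9854*u^2 - 7.6507*u + 1.5561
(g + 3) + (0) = g + 3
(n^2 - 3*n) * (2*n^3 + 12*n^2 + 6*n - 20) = 2*n^5 + 6*n^4 - 30*n^3 - 38*n^2 + 60*n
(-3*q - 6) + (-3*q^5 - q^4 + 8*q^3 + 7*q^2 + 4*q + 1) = -3*q^5 - q^4 + 8*q^3 + 7*q^2 + q - 5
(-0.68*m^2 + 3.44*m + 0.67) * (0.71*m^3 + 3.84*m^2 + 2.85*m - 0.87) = -0.4828*m^5 - 0.168800000000001*m^4 + 11.7473*m^3 + 12.9684*m^2 - 1.0833*m - 0.5829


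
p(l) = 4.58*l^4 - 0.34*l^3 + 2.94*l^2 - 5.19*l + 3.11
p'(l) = 18.32*l^3 - 1.02*l^2 + 5.88*l - 5.19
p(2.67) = 236.50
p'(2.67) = 351.94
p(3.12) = 439.20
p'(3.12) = 559.63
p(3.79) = 952.14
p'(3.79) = 999.78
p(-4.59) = 2154.65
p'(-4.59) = -1825.26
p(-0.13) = 3.84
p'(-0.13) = -6.01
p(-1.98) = 97.94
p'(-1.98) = -163.04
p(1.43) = 19.86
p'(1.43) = 54.70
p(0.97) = 4.59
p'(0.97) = 16.27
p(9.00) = 29996.06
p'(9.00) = 13320.39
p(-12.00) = 96047.15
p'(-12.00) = -31879.59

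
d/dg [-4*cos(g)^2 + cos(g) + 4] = (8*cos(g) - 1)*sin(g)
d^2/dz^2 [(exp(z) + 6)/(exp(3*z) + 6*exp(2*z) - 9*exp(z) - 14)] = 4*(exp(6*z) + 18*exp(5*z) + 117*exp(4*z) + 248*exp(3*z) + 72*exp(2*z) + 594*exp(z) - 140)*exp(z)/(exp(9*z) + 18*exp(8*z) + 81*exp(7*z) - 150*exp(6*z) - 1233*exp(5*z) + 702*exp(4*z) + 4395*exp(3*z) + 126*exp(2*z) - 5292*exp(z) - 2744)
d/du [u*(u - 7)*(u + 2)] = 3*u^2 - 10*u - 14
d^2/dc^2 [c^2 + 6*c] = 2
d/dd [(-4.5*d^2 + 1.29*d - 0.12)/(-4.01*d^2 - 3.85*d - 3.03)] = (22.4979*d^2 + 26.3076*d - 4.3707)/(16.0801*d^4 + 30.877*d^3 + 39.1231*d^2 + 23.331*d + 9.1809)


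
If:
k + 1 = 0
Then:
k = -1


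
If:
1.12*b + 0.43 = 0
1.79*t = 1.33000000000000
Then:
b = -0.38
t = 0.74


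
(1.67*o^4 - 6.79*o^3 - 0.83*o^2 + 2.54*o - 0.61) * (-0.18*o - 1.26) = -0.3006*o^5 - 0.882*o^4 + 8.7048*o^3 + 0.5886*o^2 - 3.0906*o + 0.7686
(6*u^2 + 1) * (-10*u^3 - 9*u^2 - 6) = -60*u^5 - 54*u^4 - 10*u^3 - 45*u^2 - 6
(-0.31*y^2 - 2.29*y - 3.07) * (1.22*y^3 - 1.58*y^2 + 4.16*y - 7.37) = -0.3782*y^5 - 2.304*y^4 - 1.4168*y^3 - 2.3911*y^2 + 4.1061*y + 22.6259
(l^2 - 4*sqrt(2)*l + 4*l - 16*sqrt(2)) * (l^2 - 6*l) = l^4 - 4*sqrt(2)*l^3 - 2*l^3 - 24*l^2 + 8*sqrt(2)*l^2 + 96*sqrt(2)*l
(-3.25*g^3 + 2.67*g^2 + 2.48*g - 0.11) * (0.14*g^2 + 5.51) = -0.455*g^5 + 0.3738*g^4 - 17.5603*g^3 + 14.6963*g^2 + 13.6648*g - 0.6061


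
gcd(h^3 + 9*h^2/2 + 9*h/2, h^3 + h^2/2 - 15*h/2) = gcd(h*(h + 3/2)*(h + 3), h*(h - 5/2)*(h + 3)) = h^2 + 3*h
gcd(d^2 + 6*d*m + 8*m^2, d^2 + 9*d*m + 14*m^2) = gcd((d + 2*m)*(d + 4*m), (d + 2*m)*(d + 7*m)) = d + 2*m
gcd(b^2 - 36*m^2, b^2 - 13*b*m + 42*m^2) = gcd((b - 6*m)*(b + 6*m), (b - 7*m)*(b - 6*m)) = b - 6*m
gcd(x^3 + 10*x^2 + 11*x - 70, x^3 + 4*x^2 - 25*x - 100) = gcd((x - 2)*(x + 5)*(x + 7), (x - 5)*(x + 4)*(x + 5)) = x + 5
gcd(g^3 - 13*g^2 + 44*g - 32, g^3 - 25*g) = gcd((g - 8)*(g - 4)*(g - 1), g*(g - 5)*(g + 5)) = 1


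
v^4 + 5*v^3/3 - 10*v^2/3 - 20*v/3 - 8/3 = (v - 2)*(v + 2/3)*(v + 1)*(v + 2)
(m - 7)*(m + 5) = m^2 - 2*m - 35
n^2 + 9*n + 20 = (n + 4)*(n + 5)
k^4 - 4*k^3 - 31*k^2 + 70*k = k*(k - 7)*(k - 2)*(k + 5)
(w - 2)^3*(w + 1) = w^4 - 5*w^3 + 6*w^2 + 4*w - 8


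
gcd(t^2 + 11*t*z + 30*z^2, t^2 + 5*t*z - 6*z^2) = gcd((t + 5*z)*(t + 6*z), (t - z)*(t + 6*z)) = t + 6*z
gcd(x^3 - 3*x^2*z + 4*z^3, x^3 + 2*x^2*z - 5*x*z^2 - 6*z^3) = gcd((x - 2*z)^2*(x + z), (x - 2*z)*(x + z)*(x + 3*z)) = x^2 - x*z - 2*z^2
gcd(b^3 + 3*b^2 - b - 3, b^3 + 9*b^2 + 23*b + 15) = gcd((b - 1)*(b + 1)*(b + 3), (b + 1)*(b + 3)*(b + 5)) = b^2 + 4*b + 3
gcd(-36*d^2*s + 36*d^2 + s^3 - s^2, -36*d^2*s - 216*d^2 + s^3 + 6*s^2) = -36*d^2 + s^2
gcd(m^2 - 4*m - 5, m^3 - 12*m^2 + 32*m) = 1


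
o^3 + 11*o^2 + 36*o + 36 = (o + 2)*(o + 3)*(o + 6)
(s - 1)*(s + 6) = s^2 + 5*s - 6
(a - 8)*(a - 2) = a^2 - 10*a + 16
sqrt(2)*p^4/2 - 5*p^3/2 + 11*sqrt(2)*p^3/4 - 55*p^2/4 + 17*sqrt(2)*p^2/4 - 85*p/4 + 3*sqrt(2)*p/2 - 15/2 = (p + 1/2)*(p + 3)*(p - 5*sqrt(2)/2)*(sqrt(2)*p/2 + sqrt(2))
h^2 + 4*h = h*(h + 4)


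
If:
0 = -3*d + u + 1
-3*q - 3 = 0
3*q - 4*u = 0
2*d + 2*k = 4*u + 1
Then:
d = 1/12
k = -13/12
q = -1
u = -3/4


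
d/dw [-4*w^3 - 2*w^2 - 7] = 4*w*(-3*w - 1)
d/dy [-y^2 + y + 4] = 1 - 2*y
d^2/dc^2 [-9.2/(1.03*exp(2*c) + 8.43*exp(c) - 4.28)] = (-9.2*(2.06*exp(c) + 8.43)*(4.12*exp(c) + 16.86)*exp(c) + (37.904*exp(c) + 77.556)*(1.03*exp(2*c) + 8.43*exp(c) - 4.28))*exp(c)/(1.03*exp(2*c) + 8.43*exp(c) - 4.28)^3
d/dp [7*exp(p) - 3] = 7*exp(p)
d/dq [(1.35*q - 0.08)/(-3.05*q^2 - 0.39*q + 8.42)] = (4.1175*q^2 - 0.488*q + 11.3358)/(9.3025*q^4 + 2.379*q^3 - 51.2099*q^2 - 6.5676*q + 70.8964)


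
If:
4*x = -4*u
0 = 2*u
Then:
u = 0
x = 0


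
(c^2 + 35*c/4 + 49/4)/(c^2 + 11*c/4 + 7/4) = (c + 7)/(c + 1)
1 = 1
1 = 1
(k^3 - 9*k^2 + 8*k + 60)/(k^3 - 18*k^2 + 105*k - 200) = (k^2 - 4*k - 12)/(k^2 - 13*k + 40)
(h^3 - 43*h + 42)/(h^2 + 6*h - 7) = h - 6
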